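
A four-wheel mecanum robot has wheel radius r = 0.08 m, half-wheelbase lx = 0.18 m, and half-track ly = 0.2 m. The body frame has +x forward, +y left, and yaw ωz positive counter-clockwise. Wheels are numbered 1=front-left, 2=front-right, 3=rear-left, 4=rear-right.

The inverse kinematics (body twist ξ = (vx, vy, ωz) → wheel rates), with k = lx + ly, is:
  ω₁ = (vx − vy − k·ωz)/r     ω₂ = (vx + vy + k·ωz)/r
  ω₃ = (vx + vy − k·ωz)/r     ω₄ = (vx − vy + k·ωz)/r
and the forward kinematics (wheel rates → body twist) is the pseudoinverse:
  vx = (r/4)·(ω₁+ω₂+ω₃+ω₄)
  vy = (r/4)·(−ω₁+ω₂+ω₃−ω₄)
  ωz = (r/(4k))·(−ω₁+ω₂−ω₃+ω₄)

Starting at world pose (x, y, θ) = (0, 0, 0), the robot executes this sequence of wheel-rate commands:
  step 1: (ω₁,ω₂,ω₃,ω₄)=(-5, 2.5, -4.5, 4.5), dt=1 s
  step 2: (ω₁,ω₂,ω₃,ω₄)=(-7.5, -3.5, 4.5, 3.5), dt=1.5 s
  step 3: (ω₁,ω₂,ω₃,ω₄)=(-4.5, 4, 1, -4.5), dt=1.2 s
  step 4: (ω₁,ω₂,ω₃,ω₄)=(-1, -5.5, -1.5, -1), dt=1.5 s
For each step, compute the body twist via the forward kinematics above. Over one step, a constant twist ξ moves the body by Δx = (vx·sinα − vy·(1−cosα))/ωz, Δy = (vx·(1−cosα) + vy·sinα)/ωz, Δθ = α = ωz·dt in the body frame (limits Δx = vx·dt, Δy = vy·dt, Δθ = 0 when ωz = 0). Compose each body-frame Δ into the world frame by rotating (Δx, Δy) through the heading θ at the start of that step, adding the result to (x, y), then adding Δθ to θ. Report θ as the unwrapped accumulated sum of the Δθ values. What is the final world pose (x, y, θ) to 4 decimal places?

step 1: ξ=(vx,vy,ωz)=(-0.0500, -0.0300, 0.8684), dt=1.0 → body Δ=(-0.0317, -0.0467, 0.8684) → world pose (-0.0317, -0.0467, 0.8684)
step 2: ξ=(vx,vy,ωz)=(-0.0600, 0.1000, 0.1579), dt=1.5 → body Δ=(-0.1068, 0.1380, 0.2368) → world pose (-0.2061, -0.0392, 1.1053)
step 3: ξ=(vx,vy,ωz)=(-0.0800, 0.2800, 0.1579), dt=1.2 → body Δ=(-0.1272, 0.3249, 0.1895) → world pose (-0.5535, -0.0069, 1.2947)
step 4: ξ=(vx,vy,ωz)=(-0.1800, -0.1000, -0.2105), dt=1.5 → body Δ=(-0.2890, -0.1052, -0.3158) → world pose (-0.5310, -0.3137, 0.9789)

(-0.5310, -0.3137, 0.9789)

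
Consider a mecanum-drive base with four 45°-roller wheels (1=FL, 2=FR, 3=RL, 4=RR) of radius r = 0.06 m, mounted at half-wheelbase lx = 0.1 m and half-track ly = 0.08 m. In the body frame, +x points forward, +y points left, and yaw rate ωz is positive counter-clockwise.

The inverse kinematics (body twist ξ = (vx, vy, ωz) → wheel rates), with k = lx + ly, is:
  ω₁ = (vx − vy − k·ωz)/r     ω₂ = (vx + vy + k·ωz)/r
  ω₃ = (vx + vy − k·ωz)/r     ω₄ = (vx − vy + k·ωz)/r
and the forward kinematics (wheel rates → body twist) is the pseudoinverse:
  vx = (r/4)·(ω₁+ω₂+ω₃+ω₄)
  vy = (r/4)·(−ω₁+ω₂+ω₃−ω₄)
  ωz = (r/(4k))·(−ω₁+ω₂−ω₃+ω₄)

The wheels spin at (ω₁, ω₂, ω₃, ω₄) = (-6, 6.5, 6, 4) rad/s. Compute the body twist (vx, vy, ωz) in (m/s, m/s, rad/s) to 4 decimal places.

(0.1575, 0.2175, 0.8750)

k = lx + ly = 0.1 + 0.08 = 0.1800
ω₁+ω₂+ω₃+ω₄ = 10.5000  →  vx = (0.06/4)·10.5000 = 0.1575
−ω₁+ω₂+ω₃−ω₄ = 14.5000  →  vy = (0.06/4)·14.5000 = 0.2175
−ω₁+ω₂−ω₃+ω₄ = 10.5000  →  ωz = (0.06/0.7200)·10.5000 = 0.8750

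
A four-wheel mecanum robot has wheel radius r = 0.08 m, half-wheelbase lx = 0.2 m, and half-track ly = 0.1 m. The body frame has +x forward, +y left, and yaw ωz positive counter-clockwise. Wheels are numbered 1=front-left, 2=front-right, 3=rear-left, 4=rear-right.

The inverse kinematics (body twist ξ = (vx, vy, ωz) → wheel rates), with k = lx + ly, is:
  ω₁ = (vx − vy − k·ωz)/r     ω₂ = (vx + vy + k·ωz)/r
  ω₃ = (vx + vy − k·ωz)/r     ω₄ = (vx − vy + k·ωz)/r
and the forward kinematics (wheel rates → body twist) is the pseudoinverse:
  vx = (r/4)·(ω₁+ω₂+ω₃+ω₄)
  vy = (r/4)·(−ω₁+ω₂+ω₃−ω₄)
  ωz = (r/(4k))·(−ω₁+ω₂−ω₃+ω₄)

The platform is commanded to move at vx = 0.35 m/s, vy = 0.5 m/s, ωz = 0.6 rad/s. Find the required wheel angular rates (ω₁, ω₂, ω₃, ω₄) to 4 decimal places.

(-4.1250, 12.8750, 8.3750, 0.3750)

k = lx + ly = 0.2 + 0.1 = 0.3000;  k·ωz = 0.3000·0.6 = 0.1800
ω₁ (FL) = (vx − vy − k·ωz)/r = -0.3300/0.08 = -4.1250
ω₂ (FR) = (vx + vy + k·ωz)/r = 1.0300/0.08 = 12.8750
ω₃ (RL) = (vx + vy − k·ωz)/r = 0.6700/0.08 = 8.3750
ω₄ (RR) = (vx − vy + k·ωz)/r = 0.0300/0.08 = 0.3750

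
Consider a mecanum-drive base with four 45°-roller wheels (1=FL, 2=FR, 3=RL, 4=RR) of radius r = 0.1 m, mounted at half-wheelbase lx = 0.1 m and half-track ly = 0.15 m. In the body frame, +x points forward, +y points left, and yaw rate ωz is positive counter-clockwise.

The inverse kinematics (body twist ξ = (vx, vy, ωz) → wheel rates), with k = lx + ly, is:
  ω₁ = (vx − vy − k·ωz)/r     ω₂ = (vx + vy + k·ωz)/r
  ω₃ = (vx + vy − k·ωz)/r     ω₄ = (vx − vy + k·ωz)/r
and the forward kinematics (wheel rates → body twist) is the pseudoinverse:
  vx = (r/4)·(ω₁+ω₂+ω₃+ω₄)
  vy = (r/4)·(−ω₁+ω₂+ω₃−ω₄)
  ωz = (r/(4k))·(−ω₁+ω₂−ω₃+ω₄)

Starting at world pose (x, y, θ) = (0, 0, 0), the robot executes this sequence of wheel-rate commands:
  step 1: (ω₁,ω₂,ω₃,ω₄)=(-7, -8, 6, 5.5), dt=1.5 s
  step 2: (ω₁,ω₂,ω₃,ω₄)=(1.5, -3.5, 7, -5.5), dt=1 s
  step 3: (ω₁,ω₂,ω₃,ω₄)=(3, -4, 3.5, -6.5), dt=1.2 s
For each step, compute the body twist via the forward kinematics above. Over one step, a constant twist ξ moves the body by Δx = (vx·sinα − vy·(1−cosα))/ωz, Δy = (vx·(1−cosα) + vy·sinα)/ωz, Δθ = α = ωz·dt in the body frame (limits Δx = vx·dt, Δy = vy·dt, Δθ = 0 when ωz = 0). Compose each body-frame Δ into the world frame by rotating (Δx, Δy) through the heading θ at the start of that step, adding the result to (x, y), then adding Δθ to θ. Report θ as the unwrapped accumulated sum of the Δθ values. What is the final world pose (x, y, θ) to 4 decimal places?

step 1: ξ=(vx,vy,ωz)=(-0.0875, -0.0125, -0.1500), dt=1.5 → body Δ=(-0.1322, -0.0039, -0.2250) → world pose (-0.1322, -0.0039, -0.2250)
step 2: ξ=(vx,vy,ωz)=(-0.0125, 0.1875, -1.7500), dt=1.0 → body Δ=(0.1192, 0.1138, -1.7500) → world pose (0.0094, 0.0805, -1.9750)
step 3: ξ=(vx,vy,ωz)=(-0.1000, 0.0750, -1.7000), dt=1.2 → body Δ=(0.0116, 0.1248, -2.0400) → world pose (0.1195, 0.0208, -4.0150)

(0.1195, 0.0208, -4.0150)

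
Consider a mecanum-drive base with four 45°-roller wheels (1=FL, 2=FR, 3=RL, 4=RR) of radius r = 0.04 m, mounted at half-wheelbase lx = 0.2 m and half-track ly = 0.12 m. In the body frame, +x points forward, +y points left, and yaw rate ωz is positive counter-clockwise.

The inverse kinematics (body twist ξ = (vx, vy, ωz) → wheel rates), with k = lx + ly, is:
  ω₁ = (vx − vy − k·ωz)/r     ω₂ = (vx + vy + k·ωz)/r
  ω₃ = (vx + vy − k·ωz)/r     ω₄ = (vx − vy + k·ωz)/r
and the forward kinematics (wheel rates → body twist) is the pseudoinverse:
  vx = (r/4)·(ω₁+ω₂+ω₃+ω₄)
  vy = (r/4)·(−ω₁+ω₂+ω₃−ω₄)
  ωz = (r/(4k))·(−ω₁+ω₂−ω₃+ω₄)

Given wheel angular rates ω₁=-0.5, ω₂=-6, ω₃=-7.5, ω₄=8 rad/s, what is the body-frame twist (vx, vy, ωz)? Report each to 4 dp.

(-0.0600, -0.2100, 0.3125)

k = lx + ly = 0.2 + 0.12 = 0.3200
ω₁+ω₂+ω₃+ω₄ = -6.0000  →  vx = (0.04/4)·-6.0000 = -0.0600
−ω₁+ω₂+ω₃−ω₄ = -21.0000  →  vy = (0.04/4)·-21.0000 = -0.2100
−ω₁+ω₂−ω₃+ω₄ = 10.0000  →  ωz = (0.04/1.2800)·10.0000 = 0.3125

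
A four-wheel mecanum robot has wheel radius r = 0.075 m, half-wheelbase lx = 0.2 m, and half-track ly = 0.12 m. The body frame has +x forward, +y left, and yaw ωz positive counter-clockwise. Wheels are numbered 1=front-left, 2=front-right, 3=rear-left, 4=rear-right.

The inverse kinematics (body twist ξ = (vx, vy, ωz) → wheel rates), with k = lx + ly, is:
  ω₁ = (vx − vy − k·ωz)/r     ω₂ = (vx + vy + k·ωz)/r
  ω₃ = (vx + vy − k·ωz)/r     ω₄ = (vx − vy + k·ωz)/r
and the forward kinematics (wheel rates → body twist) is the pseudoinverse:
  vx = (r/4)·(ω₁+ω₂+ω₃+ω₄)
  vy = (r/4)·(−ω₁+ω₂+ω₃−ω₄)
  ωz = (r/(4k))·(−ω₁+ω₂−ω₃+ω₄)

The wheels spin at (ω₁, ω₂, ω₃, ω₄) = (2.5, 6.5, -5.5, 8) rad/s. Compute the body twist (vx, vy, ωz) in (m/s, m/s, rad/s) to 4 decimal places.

(0.2156, -0.1781, 1.0254)

k = lx + ly = 0.2 + 0.12 = 0.3200
ω₁+ω₂+ω₃+ω₄ = 11.5000  →  vx = (0.075/4)·11.5000 = 0.2156
−ω₁+ω₂+ω₃−ω₄ = -9.5000  →  vy = (0.075/4)·-9.5000 = -0.1781
−ω₁+ω₂−ω₃+ω₄ = 17.5000  →  ωz = (0.075/1.2800)·17.5000 = 1.0254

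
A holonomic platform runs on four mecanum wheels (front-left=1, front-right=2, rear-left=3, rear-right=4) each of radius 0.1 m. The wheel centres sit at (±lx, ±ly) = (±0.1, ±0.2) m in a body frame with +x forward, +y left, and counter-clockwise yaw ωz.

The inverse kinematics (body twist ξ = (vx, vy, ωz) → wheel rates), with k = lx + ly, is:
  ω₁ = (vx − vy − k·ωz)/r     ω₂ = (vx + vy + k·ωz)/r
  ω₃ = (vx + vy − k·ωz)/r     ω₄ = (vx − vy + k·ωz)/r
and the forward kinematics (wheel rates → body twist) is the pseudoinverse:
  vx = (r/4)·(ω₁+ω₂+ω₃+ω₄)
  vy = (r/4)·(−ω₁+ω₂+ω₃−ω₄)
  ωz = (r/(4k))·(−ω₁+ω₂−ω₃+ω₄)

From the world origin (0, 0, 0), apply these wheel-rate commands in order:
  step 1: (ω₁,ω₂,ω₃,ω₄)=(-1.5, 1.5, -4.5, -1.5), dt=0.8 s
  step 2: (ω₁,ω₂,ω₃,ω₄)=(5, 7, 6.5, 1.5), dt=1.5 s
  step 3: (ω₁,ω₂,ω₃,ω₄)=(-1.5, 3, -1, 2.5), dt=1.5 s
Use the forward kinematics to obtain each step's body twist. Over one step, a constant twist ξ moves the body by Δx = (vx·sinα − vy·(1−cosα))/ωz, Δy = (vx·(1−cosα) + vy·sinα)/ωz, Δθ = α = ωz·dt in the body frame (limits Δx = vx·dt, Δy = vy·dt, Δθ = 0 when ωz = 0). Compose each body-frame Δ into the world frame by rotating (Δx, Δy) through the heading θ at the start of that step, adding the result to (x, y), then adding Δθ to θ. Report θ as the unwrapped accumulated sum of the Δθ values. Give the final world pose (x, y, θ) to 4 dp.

(0.6323, 0.4738, 1.0250)

step 1: ξ=(vx,vy,ωz)=(-0.1500, 0.0000, 0.5000), dt=0.8 → body Δ=(-0.1168, -0.0237, 0.4000) → world pose (-0.1168, -0.0237, 0.4000)
step 2: ξ=(vx,vy,ωz)=(0.5000, 0.1750, -0.2500), dt=1.5 → body Δ=(0.7812, 0.1174, -0.3750) → world pose (0.5570, 0.3887, 0.0250)
step 3: ξ=(vx,vy,ωz)=(0.0750, 0.0250, 0.6667), dt=1.5 → body Δ=(0.0774, 0.0833, 1.0000) → world pose (0.6323, 0.4738, 1.0250)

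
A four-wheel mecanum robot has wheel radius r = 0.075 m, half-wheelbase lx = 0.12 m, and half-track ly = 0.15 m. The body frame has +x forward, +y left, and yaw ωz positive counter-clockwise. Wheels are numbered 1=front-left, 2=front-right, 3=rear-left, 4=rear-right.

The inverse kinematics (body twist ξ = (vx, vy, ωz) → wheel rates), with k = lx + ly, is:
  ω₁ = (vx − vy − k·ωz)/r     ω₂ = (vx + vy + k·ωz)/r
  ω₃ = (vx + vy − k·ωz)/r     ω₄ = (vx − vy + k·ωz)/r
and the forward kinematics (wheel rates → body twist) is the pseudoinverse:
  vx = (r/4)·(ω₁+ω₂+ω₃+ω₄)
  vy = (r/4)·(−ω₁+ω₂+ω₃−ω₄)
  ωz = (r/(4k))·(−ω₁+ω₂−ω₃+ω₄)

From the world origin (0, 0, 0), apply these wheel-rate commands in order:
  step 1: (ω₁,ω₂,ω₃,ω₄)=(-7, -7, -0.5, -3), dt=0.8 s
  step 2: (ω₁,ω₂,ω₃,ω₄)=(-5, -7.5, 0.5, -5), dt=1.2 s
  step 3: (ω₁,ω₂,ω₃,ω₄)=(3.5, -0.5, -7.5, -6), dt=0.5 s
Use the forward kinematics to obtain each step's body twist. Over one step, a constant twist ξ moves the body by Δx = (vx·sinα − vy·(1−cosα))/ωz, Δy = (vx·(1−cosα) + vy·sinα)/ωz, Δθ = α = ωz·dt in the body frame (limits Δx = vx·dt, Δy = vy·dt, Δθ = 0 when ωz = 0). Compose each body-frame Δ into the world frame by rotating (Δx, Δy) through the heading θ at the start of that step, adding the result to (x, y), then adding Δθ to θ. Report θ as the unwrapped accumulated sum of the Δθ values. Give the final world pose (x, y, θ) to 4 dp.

(-0.6670, 0.3252, -0.8924)

step 1: ξ=(vx,vy,ωz)=(-0.3281, 0.0469, -0.1736), dt=0.8 → body Δ=(-0.2591, 0.0556, -0.1389) → world pose (-0.2591, 0.0556, -0.1389)
step 2: ξ=(vx,vy,ωz)=(-0.3187, 0.0563, -0.5556), dt=1.2 → body Δ=(-0.3331, 0.1855, -0.6667) → world pose (-0.5633, 0.2854, -0.8056)
step 3: ξ=(vx,vy,ωz)=(-0.1969, -0.1031, -0.1736), dt=0.5 → body Δ=(-0.1006, -0.0472, -0.0868) → world pose (-0.6670, 0.3252, -0.8924)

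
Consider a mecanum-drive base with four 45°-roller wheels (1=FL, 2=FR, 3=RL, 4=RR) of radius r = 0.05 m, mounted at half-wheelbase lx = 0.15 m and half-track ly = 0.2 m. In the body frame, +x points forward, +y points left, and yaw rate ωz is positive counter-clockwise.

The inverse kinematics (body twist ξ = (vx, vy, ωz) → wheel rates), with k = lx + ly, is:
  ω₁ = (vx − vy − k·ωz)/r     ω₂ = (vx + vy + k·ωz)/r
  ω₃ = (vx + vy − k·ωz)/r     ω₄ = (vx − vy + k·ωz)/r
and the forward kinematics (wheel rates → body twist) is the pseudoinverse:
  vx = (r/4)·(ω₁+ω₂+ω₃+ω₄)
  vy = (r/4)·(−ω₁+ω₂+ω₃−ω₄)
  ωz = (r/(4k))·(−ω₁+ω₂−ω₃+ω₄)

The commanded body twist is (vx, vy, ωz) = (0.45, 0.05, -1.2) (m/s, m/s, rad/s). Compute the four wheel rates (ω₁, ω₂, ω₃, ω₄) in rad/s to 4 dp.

(16.4000, 1.6000, 18.4000, -0.4000)

k = lx + ly = 0.15 + 0.2 = 0.3500;  k·ωz = 0.3500·-1.2 = -0.4200
ω₁ (FL) = (vx − vy − k·ωz)/r = 0.8200/0.05 = 16.4000
ω₂ (FR) = (vx + vy + k·ωz)/r = 0.0800/0.05 = 1.6000
ω₃ (RL) = (vx + vy − k·ωz)/r = 0.9200/0.05 = 18.4000
ω₄ (RR) = (vx − vy + k·ωz)/r = -0.0200/0.05 = -0.4000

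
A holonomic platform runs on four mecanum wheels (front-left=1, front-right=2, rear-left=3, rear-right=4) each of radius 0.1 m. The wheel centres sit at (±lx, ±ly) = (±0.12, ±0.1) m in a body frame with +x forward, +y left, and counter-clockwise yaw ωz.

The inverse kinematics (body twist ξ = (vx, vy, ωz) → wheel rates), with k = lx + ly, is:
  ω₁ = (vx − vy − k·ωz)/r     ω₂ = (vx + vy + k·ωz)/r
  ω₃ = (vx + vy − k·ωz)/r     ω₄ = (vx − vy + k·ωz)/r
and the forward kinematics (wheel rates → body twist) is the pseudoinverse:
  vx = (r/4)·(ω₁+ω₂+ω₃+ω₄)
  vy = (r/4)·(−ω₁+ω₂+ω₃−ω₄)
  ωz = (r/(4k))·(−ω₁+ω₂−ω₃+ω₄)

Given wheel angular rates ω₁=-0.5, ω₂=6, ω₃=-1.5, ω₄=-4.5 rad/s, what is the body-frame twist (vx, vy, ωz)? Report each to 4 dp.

k = lx + ly = 0.12 + 0.1 = 0.2200
ω₁+ω₂+ω₃+ω₄ = -0.5000  →  vx = (0.1/4)·-0.5000 = -0.0125
−ω₁+ω₂+ω₃−ω₄ = 9.5000  →  vy = (0.1/4)·9.5000 = 0.2375
−ω₁+ω₂−ω₃+ω₄ = 3.5000  →  ωz = (0.1/0.8800)·3.5000 = 0.3977

(-0.0125, 0.2375, 0.3977)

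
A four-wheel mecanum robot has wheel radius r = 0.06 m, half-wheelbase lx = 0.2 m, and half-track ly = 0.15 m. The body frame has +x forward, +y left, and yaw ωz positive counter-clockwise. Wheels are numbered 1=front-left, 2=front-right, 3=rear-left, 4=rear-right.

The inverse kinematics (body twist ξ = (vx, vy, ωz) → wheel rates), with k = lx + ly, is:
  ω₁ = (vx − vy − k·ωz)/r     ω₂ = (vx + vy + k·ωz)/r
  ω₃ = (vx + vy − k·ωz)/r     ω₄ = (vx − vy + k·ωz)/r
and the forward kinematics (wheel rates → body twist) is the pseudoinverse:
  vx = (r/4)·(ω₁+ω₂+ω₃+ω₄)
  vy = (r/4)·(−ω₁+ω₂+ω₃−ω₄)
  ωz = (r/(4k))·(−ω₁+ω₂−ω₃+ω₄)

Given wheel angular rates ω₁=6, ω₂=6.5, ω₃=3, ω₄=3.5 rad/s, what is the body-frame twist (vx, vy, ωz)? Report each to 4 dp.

k = lx + ly = 0.2 + 0.15 = 0.3500
ω₁+ω₂+ω₃+ω₄ = 19.0000  →  vx = (0.06/4)·19.0000 = 0.2850
−ω₁+ω₂+ω₃−ω₄ = 0.0000  →  vy = (0.06/4)·0.0000 = 0.0000
−ω₁+ω₂−ω₃+ω₄ = 1.0000  →  ωz = (0.06/1.4000)·1.0000 = 0.0429

(0.2850, 0.0000, 0.0429)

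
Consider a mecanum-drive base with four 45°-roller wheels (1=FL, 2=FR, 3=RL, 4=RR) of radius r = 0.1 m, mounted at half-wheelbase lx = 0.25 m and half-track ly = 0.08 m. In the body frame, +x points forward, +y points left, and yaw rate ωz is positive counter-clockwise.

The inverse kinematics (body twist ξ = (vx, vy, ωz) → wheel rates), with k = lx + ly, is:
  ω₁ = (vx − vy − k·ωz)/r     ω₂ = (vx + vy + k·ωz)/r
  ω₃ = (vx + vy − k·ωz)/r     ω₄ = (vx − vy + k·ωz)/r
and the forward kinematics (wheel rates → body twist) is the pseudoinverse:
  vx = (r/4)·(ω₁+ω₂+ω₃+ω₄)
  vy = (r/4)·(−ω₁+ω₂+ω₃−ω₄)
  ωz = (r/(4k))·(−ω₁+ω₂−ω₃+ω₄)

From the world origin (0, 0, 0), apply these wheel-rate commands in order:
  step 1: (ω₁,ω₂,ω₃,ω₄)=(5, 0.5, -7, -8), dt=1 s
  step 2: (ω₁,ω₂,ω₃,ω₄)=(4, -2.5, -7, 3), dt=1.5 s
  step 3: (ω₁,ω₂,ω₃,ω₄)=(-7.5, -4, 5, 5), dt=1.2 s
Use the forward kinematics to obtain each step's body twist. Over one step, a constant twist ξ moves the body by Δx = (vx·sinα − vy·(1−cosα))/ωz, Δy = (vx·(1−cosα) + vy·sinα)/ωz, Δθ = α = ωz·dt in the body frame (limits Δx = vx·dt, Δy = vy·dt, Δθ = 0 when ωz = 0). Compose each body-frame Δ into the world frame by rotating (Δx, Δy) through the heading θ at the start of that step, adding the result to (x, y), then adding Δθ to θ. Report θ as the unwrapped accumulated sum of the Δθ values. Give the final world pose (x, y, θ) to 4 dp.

(-0.5314, -0.5190, 0.2992)

step 1: ξ=(vx,vy,ωz)=(-0.2375, -0.0875, -0.4167), dt=1.0 → body Δ=(-0.2487, -0.0362, -0.4167) → world pose (-0.2487, -0.0362, -0.4167)
step 2: ξ=(vx,vy,ωz)=(-0.0625, -0.4125, 0.2652), dt=1.5 → body Δ=(0.0301, -0.6210, 0.3977) → world pose (-0.4724, -0.6163, -0.0189)
step 3: ξ=(vx,vy,ωz)=(-0.0375, 0.0875, 0.2652), dt=1.2 → body Δ=(-0.0608, 0.0961, 0.3182) → world pose (-0.5314, -0.5190, 0.2992)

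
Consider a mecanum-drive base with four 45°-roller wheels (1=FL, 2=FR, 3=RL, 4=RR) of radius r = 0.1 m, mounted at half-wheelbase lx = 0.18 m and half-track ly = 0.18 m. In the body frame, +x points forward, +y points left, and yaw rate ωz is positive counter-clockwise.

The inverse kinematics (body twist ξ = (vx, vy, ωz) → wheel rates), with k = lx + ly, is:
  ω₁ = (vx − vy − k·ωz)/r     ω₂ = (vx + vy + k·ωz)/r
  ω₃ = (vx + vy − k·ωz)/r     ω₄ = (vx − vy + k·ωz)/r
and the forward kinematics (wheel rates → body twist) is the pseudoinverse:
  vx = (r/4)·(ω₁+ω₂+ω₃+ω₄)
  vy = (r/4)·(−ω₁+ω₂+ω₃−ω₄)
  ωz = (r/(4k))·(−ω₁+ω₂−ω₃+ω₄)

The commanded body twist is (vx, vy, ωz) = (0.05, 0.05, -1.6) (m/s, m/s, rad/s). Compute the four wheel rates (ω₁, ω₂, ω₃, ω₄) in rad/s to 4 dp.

(5.7600, -4.7600, 6.7600, -5.7600)

k = lx + ly = 0.18 + 0.18 = 0.3600;  k·ωz = 0.3600·-1.6 = -0.5760
ω₁ (FL) = (vx − vy − k·ωz)/r = 0.5760/0.1 = 5.7600
ω₂ (FR) = (vx + vy + k·ωz)/r = -0.4760/0.1 = -4.7600
ω₃ (RL) = (vx + vy − k·ωz)/r = 0.6760/0.1 = 6.7600
ω₄ (RR) = (vx − vy + k·ωz)/r = -0.5760/0.1 = -5.7600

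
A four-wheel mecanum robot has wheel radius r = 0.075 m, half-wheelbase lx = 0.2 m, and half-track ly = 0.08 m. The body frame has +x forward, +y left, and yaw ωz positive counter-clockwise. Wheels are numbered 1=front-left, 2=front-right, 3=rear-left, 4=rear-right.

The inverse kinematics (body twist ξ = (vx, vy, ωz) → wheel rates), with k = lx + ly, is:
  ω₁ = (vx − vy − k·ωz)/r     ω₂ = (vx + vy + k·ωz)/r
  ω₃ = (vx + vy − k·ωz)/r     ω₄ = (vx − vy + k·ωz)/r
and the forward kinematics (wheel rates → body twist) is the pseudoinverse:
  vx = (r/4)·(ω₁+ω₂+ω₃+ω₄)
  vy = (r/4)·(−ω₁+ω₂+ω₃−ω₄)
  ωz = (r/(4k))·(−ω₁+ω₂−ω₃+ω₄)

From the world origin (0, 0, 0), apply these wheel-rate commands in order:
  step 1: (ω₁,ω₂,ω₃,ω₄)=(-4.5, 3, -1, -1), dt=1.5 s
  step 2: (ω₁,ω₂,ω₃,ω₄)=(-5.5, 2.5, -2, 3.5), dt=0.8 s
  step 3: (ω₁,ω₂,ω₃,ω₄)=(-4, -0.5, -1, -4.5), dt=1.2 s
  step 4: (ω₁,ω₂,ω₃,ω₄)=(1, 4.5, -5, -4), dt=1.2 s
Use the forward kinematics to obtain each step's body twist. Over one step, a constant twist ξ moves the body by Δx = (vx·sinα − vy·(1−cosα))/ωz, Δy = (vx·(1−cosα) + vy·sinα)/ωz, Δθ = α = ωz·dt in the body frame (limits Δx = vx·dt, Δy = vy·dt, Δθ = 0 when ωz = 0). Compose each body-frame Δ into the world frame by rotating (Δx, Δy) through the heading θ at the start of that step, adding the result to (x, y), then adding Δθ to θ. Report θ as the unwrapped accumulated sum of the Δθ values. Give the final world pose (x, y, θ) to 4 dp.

(-0.4347, -0.1395, 1.8382)

step 1: ξ=(vx,vy,ωz)=(-0.0656, 0.1406, 0.5022), dt=1.5 → body Δ=(-0.1652, 0.1562, 0.7533) → world pose (-0.1652, 0.1562, 0.7533)
step 2: ξ=(vx,vy,ωz)=(-0.0281, 0.0469, 0.9040), dt=0.8 → body Δ=(-0.0336, 0.0265, 0.7232) → world pose (-0.2078, 0.1526, 1.4766)
step 3: ξ=(vx,vy,ωz)=(-0.1875, 0.1312, 0.0000), dt=1.2 → body Δ=(-0.2250, 0.1575, 0.0000) → world pose (-0.3858, -0.0566, 1.4766)
step 4: ξ=(vx,vy,ωz)=(-0.0656, 0.0469, 0.3013), dt=1.2 → body Δ=(-0.0871, 0.0409, 0.3616) → world pose (-0.4347, -0.1395, 1.8382)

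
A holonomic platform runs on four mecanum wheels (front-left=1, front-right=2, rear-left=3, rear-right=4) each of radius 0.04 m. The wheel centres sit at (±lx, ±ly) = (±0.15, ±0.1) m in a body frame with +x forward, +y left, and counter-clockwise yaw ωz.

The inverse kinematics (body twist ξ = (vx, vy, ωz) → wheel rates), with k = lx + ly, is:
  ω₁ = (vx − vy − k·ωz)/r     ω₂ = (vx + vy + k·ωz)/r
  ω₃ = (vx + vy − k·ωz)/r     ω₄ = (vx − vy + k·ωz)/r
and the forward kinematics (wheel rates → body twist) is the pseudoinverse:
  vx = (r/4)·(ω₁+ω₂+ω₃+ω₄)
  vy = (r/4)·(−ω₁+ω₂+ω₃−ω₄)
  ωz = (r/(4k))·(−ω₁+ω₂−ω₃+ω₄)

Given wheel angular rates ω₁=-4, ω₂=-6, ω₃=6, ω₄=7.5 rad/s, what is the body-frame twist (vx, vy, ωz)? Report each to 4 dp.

k = lx + ly = 0.15 + 0.1 = 0.2500
ω₁+ω₂+ω₃+ω₄ = 3.5000  →  vx = (0.04/4)·3.5000 = 0.0350
−ω₁+ω₂+ω₃−ω₄ = -3.5000  →  vy = (0.04/4)·-3.5000 = -0.0350
−ω₁+ω₂−ω₃+ω₄ = -0.5000  →  ωz = (0.04/1.0000)·-0.5000 = -0.0200

(0.0350, -0.0350, -0.0200)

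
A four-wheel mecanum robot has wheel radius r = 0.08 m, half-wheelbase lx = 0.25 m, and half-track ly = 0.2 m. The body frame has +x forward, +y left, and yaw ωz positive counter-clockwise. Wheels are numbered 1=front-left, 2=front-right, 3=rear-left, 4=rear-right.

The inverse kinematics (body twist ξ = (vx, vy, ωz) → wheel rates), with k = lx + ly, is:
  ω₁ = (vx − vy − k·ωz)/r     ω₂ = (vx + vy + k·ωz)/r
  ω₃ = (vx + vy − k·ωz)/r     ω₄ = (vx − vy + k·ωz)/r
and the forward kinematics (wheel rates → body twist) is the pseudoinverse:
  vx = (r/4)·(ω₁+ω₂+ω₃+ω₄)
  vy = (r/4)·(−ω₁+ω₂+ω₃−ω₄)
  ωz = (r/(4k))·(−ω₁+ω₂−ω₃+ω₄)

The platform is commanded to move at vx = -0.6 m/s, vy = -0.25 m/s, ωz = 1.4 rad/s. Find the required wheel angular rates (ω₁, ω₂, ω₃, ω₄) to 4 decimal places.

(-12.2500, -2.7500, -18.5000, 3.5000)

k = lx + ly = 0.25 + 0.2 = 0.4500;  k·ωz = 0.4500·1.4 = 0.6300
ω₁ (FL) = (vx − vy − k·ωz)/r = -0.9800/0.08 = -12.2500
ω₂ (FR) = (vx + vy + k·ωz)/r = -0.2200/0.08 = -2.7500
ω₃ (RL) = (vx + vy − k·ωz)/r = -1.4800/0.08 = -18.5000
ω₄ (RR) = (vx − vy + k·ωz)/r = 0.2800/0.08 = 3.5000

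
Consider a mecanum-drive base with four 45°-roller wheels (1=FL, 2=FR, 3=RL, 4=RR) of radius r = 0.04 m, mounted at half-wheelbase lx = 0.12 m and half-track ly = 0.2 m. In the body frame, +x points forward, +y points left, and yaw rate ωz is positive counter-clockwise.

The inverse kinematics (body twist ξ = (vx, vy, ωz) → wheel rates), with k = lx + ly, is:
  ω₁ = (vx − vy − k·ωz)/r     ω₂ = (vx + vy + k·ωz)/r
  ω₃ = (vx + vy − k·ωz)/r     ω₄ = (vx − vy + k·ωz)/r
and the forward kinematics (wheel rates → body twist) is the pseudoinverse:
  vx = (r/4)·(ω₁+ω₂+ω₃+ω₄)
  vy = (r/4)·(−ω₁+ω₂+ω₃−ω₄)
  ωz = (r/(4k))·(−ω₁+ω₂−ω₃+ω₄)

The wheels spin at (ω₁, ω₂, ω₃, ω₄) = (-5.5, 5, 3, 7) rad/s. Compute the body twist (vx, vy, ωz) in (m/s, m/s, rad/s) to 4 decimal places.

k = lx + ly = 0.12 + 0.2 = 0.3200
ω₁+ω₂+ω₃+ω₄ = 9.5000  →  vx = (0.04/4)·9.5000 = 0.0950
−ω₁+ω₂+ω₃−ω₄ = 6.5000  →  vy = (0.04/4)·6.5000 = 0.0650
−ω₁+ω₂−ω₃+ω₄ = 14.5000  →  ωz = (0.04/1.2800)·14.5000 = 0.4531

(0.0950, 0.0650, 0.4531)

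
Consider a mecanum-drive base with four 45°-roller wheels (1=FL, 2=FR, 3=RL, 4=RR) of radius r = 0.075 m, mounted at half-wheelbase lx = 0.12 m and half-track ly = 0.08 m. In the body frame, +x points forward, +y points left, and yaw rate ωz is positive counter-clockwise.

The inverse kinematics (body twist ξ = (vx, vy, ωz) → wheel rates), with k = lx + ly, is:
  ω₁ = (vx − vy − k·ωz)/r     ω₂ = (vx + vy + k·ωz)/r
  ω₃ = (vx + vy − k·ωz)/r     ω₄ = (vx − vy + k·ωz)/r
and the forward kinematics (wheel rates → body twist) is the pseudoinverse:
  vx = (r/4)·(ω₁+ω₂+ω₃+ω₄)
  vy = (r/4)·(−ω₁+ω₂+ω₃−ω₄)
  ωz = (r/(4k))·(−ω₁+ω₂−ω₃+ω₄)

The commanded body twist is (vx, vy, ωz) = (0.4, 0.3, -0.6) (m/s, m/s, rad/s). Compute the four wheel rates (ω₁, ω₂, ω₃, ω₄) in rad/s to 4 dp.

(2.9333, 7.7333, 10.9333, -0.2667)

k = lx + ly = 0.12 + 0.08 = 0.2000;  k·ωz = 0.2000·-0.6 = -0.1200
ω₁ (FL) = (vx − vy − k·ωz)/r = 0.2200/0.075 = 2.9333
ω₂ (FR) = (vx + vy + k·ωz)/r = 0.5800/0.075 = 7.7333
ω₃ (RL) = (vx + vy − k·ωz)/r = 0.8200/0.075 = 10.9333
ω₄ (RR) = (vx − vy + k·ωz)/r = -0.0200/0.075 = -0.2667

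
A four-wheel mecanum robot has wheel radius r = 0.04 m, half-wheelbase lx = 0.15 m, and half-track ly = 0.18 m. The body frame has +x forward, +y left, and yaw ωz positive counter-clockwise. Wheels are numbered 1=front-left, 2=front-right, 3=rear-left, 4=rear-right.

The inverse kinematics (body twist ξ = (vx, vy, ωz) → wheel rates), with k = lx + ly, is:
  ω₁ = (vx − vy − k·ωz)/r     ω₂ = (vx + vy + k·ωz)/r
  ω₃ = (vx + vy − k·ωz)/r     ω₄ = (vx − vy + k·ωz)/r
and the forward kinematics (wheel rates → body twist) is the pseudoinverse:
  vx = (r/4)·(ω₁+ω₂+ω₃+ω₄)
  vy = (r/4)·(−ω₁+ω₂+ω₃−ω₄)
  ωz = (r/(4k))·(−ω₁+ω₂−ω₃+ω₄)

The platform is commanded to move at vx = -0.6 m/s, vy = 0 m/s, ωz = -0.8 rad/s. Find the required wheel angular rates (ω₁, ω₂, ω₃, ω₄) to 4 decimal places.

k = lx + ly = 0.15 + 0.18 = 0.3300;  k·ωz = 0.3300·-0.8 = -0.2640
ω₁ (FL) = (vx − vy − k·ωz)/r = -0.3360/0.04 = -8.4000
ω₂ (FR) = (vx + vy + k·ωz)/r = -0.8640/0.04 = -21.6000
ω₃ (RL) = (vx + vy − k·ωz)/r = -0.3360/0.04 = -8.4000
ω₄ (RR) = (vx − vy + k·ωz)/r = -0.8640/0.04 = -21.6000

(-8.4000, -21.6000, -8.4000, -21.6000)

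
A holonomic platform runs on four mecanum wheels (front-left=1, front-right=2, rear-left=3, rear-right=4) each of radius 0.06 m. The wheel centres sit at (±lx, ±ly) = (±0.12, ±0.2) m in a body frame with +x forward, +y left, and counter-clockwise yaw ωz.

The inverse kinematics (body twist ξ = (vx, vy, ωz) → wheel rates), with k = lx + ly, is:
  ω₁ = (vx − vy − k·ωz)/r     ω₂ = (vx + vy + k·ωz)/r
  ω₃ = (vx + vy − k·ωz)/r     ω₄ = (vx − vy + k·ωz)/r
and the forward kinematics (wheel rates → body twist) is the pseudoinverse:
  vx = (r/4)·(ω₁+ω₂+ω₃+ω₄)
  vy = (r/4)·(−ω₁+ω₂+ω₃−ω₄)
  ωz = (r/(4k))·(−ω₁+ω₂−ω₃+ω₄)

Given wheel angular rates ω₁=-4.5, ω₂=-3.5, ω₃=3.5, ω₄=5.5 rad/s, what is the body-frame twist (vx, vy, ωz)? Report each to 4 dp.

(0.0150, -0.0150, 0.1406)

k = lx + ly = 0.12 + 0.2 = 0.3200
ω₁+ω₂+ω₃+ω₄ = 1.0000  →  vx = (0.06/4)·1.0000 = 0.0150
−ω₁+ω₂+ω₃−ω₄ = -1.0000  →  vy = (0.06/4)·-1.0000 = -0.0150
−ω₁+ω₂−ω₃+ω₄ = 3.0000  →  ωz = (0.06/1.2800)·3.0000 = 0.1406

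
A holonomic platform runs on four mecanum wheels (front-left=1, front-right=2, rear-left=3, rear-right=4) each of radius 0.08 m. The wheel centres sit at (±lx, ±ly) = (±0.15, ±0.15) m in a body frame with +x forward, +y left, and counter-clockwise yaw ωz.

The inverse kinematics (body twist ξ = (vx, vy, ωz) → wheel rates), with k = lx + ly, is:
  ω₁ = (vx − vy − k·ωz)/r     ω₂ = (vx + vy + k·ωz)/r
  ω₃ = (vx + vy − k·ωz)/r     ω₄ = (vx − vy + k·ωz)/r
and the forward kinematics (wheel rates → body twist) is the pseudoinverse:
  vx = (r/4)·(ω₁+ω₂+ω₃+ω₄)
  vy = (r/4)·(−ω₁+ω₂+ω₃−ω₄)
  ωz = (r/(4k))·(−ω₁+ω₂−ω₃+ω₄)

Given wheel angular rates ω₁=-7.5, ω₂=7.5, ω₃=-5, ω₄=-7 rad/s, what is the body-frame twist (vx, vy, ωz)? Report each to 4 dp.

(-0.2400, 0.3400, 0.8667)

k = lx + ly = 0.15 + 0.15 = 0.3000
ω₁+ω₂+ω₃+ω₄ = -12.0000  →  vx = (0.08/4)·-12.0000 = -0.2400
−ω₁+ω₂+ω₃−ω₄ = 17.0000  →  vy = (0.08/4)·17.0000 = 0.3400
−ω₁+ω₂−ω₃+ω₄ = 13.0000  →  ωz = (0.08/1.2000)·13.0000 = 0.8667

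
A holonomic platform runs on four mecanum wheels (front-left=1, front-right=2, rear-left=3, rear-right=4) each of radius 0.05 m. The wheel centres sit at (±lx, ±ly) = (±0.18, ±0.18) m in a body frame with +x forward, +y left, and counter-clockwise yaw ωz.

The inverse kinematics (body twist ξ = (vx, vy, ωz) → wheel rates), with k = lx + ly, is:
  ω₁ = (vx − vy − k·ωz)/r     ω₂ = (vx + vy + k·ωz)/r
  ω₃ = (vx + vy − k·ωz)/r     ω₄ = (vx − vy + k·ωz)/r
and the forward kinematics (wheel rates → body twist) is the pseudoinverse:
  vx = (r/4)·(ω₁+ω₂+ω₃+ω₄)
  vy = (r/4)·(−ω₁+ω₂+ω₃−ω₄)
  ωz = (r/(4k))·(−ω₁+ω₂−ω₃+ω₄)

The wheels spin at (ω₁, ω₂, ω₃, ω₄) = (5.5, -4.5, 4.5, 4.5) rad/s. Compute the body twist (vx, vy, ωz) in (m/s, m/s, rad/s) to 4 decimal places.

(0.1250, -0.1250, -0.3472)

k = lx + ly = 0.18 + 0.18 = 0.3600
ω₁+ω₂+ω₃+ω₄ = 10.0000  →  vx = (0.05/4)·10.0000 = 0.1250
−ω₁+ω₂+ω₃−ω₄ = -10.0000  →  vy = (0.05/4)·-10.0000 = -0.1250
−ω₁+ω₂−ω₃+ω₄ = -10.0000  →  ωz = (0.05/1.4400)·-10.0000 = -0.3472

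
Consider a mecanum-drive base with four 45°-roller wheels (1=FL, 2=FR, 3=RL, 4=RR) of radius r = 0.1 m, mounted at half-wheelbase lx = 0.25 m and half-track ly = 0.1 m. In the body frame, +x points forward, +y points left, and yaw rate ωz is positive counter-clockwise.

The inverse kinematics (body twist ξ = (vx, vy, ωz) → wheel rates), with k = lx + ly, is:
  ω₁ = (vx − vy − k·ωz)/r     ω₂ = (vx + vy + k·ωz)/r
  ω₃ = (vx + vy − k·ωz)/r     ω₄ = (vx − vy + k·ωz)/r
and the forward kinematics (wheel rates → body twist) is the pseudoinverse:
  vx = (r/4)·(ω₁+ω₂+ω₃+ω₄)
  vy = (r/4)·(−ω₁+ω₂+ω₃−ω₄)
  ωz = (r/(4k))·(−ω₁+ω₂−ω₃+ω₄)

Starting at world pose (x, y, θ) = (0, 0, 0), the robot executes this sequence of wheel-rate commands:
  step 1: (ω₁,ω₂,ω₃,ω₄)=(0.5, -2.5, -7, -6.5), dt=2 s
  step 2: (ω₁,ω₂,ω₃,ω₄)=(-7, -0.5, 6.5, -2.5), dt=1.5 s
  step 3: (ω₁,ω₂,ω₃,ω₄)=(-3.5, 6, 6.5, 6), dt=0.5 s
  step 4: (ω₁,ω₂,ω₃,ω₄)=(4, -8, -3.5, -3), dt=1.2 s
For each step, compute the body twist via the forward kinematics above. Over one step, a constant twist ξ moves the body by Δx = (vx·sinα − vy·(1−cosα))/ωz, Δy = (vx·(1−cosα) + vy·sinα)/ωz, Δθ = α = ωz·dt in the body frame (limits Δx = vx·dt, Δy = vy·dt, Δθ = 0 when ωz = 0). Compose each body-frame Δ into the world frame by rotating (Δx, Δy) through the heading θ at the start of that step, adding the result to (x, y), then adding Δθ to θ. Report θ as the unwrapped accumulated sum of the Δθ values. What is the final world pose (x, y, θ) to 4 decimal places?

step 1: ξ=(vx,vy,ωz)=(-0.3875, -0.0875, -0.1786), dt=2.0 → body Δ=(-0.7895, -0.0344, -0.3571) → world pose (-0.7895, -0.0344, -0.3571)
step 2: ξ=(vx,vy,ωz)=(-0.0875, 0.3875, -0.1786), dt=1.5 → body Δ=(-0.0523, 0.5918, -0.2679) → world pose (-0.6317, 0.5384, -0.6250)
step 3: ξ=(vx,vy,ωz)=(0.3750, 0.2500, 0.6429), dt=0.5 → body Δ=(0.1644, 0.1527, 0.3214) → world pose (-0.4090, 0.5661, -0.3036)
step 4: ξ=(vx,vy,ωz)=(-0.2625, -0.3125, -0.8214), dt=1.2 → body Δ=(-0.4367, -0.1741, -0.9857) → world pose (-0.8778, 0.5305, -1.2893)

(-0.8778, 0.5305, -1.2893)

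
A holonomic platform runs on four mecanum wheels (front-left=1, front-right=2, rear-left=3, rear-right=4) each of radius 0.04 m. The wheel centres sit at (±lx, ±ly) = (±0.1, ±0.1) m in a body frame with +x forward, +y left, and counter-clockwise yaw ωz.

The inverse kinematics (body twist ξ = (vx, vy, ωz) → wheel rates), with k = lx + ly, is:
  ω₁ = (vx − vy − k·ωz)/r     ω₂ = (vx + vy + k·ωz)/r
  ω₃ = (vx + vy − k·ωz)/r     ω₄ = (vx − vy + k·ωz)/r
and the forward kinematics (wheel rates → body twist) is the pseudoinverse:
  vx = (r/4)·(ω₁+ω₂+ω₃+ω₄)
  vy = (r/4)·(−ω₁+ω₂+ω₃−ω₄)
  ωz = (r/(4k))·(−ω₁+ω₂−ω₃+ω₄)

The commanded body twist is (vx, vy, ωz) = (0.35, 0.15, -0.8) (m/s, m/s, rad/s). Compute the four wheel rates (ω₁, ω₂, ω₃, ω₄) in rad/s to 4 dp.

k = lx + ly = 0.1 + 0.1 = 0.2000;  k·ωz = 0.2000·-0.8 = -0.1600
ω₁ (FL) = (vx − vy − k·ωz)/r = 0.3600/0.04 = 9.0000
ω₂ (FR) = (vx + vy + k·ωz)/r = 0.3400/0.04 = 8.5000
ω₃ (RL) = (vx + vy − k·ωz)/r = 0.6600/0.04 = 16.5000
ω₄ (RR) = (vx − vy + k·ωz)/r = 0.0400/0.04 = 1.0000

(9.0000, 8.5000, 16.5000, 1.0000)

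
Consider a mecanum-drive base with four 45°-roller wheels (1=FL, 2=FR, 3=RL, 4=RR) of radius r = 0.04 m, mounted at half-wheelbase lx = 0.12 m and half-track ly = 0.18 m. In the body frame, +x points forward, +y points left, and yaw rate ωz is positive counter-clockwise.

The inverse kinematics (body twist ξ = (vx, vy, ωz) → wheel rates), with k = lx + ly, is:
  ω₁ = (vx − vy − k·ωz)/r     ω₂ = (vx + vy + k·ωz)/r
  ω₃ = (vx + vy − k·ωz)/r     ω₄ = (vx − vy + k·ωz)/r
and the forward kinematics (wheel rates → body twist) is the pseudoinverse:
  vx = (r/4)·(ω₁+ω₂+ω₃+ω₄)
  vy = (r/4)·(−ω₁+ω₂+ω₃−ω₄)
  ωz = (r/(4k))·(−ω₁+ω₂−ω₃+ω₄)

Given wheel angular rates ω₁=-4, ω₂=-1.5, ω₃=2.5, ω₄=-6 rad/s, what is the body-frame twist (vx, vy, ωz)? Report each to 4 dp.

(-0.0900, 0.1100, -0.2000)

k = lx + ly = 0.12 + 0.18 = 0.3000
ω₁+ω₂+ω₃+ω₄ = -9.0000  →  vx = (0.04/4)·-9.0000 = -0.0900
−ω₁+ω₂+ω₃−ω₄ = 11.0000  →  vy = (0.04/4)·11.0000 = 0.1100
−ω₁+ω₂−ω₃+ω₄ = -6.0000  →  ωz = (0.04/1.2000)·-6.0000 = -0.2000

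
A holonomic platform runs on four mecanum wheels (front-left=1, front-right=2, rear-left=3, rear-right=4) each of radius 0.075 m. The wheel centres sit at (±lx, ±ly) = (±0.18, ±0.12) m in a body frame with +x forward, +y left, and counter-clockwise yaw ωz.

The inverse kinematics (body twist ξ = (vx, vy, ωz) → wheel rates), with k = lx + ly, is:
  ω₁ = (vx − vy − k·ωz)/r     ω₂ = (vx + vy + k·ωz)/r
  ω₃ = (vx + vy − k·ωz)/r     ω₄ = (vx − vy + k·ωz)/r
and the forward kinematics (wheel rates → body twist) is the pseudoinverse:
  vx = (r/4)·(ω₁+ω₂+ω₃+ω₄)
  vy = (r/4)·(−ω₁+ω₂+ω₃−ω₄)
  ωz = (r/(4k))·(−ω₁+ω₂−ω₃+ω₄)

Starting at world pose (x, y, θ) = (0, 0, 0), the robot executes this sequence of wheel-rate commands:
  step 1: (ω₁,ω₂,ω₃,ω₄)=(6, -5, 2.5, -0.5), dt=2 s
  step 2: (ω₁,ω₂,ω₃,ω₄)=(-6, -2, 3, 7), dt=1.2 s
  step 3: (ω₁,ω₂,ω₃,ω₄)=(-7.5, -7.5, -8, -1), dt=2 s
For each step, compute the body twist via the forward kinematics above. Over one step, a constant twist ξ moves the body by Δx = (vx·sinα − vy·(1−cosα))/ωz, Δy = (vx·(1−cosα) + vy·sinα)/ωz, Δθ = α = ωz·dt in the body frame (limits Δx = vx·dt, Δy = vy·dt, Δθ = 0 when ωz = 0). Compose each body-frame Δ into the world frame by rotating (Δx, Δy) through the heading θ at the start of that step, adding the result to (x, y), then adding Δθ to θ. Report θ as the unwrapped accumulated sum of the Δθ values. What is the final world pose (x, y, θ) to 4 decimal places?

step 1: ξ=(vx,vy,ωz)=(0.0562, -0.1500, -0.8750), dt=2.0 → body Δ=(-0.1387, -0.2444, -1.7500) → world pose (-0.1387, -0.2444, -1.7500)
step 2: ξ=(vx,vy,ωz)=(0.0375, 0.0000, 0.5000), dt=1.2 → body Δ=(0.0423, 0.0131, 0.6000) → world pose (-0.1334, -0.2884, -1.1500)
step 3: ξ=(vx,vy,ωz)=(-0.4500, -0.1313, 0.4375), dt=2.0 → body Δ=(-0.6818, -0.5995, 0.8750) → world pose (-0.9591, 0.0890, -0.2750)

(-0.9591, 0.0890, -0.2750)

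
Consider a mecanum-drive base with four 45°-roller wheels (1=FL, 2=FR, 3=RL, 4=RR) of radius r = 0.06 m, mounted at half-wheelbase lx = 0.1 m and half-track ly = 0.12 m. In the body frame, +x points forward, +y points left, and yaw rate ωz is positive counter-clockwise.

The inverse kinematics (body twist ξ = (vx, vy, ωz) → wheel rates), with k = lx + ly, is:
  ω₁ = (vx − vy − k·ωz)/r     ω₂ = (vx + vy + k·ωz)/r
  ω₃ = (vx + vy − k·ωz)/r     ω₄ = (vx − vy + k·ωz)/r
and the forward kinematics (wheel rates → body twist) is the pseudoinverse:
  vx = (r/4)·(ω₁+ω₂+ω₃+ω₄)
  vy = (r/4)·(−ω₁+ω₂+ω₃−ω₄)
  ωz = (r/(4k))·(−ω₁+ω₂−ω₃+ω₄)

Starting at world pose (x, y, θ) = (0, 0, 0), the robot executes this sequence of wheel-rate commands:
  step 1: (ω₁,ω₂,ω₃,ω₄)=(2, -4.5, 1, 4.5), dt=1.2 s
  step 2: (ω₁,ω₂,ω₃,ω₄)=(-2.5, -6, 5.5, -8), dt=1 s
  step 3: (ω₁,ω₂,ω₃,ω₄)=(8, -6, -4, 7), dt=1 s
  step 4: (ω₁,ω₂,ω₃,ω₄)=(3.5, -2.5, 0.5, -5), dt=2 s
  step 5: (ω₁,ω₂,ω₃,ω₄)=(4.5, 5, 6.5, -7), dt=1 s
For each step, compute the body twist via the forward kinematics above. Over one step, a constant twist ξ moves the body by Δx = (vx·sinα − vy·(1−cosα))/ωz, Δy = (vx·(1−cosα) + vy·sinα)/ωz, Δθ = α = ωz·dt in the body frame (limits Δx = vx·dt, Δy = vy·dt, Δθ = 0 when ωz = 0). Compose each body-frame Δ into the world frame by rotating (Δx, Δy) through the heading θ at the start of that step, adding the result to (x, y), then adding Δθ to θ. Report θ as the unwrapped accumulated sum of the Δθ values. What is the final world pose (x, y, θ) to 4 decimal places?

step 1: ξ=(vx,vy,ωz)=(0.0450, -0.1500, -0.2045), dt=1.2 → body Δ=(0.0315, -0.1848, -0.2455) → world pose (0.0315, -0.1848, -0.2455)
step 2: ξ=(vx,vy,ωz)=(-0.1650, 0.1500, -1.1591), dt=1.0 → body Δ=(-0.0528, 0.2040, -1.1591) → world pose (0.0298, 0.0259, -1.4045)
step 3: ξ=(vx,vy,ωz)=(0.0750, -0.3750, -0.2045), dt=1.0 → body Δ=(0.0363, -0.3800, -0.2045) → world pose (-0.3390, -0.0727, -1.6091)
step 4: ξ=(vx,vy,ωz)=(-0.0525, -0.0075, -0.7841), dt=2.0 → body Δ=(-0.0765, 0.0572, -1.5682) → world pose (-0.2789, 0.0015, -3.1773)
step 5: ξ=(vx,vy,ωz)=(0.1350, 0.2100, -0.8864), dt=1.0 → body Δ=(0.2051, 0.1275, -0.8864) → world pose (-0.4884, -0.1186, -4.0636)

(-0.4884, -0.1186, -4.0636)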